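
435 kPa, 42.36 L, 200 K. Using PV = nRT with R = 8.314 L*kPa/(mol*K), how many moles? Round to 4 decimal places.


PV = nRT, solve for n = PV / (RT).
PV = 435 * 42.36 = 18426.6
RT = 8.314 * 200 = 1662.8
n = 18426.6 / 1662.8
n = 11.08166947 mol, rounded to 4 dp:

11.0817 mol


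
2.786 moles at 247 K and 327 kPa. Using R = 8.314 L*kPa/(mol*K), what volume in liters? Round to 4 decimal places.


PV = nRT, solve for V = nRT / P.
nRT = 2.786 * 8.314 * 247 = 5721.2126
V = 5721.2126 / 327
V = 17.496063 L, rounded to 4 dp:

17.4961 L


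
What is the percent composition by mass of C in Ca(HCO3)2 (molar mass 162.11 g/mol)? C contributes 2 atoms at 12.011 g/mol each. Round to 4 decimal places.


pct = 100 * (n_elem * M_elem) / M_total
mass_contribution = 2 * 12.011 = 24.022 g/mol
pct = 100 * 24.022 / 162.11
pct = 14.81833323 %, rounded to 4 dp:

14.8183 %


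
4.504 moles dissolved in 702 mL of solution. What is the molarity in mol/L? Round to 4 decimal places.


Convert volume to liters: V_L = V_mL / 1000.
V_L = 702 / 1000 = 0.702 L
M = n / V_L = 4.504 / 0.702
M = 6.41595442 mol/L, rounded to 4 dp:

6.4160 mol/L


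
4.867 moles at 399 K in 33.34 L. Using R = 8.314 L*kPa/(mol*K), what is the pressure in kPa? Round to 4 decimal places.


PV = nRT, solve for P = nRT / V.
nRT = 4.867 * 8.314 * 399 = 16145.231
P = 16145.231 / 33.34
P = 484.26007798 kPa, rounded to 4 dp:

484.2601 kPa


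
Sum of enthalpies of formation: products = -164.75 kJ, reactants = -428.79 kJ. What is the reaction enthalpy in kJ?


dH_rxn = sum(dH_f products) - sum(dH_f reactants)
dH_rxn = -164.75 - (-428.79)
dH_rxn = 264.04 kJ:

264.04 kJ


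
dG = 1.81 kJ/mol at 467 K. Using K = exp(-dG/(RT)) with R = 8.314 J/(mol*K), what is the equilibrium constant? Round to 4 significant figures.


dG is in kJ/mol; multiply by 1000 to match R in J/(mol*K).
RT = 8.314 * 467 = 3882.638 J/mol
exponent = -dG*1000 / (RT) = -(1.81*1000) / 3882.638 = -0.46617789
K = exp(-0.46617789)
K = 0.62739567, rounded to 4 significant figures:

0.6274


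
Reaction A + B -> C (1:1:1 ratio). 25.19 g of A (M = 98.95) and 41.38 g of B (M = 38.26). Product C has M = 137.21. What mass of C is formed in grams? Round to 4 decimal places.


Find moles of each reactant; the smaller value is the limiting reagent in a 1:1:1 reaction, so moles_C equals moles of the limiter.
n_A = mass_A / M_A = 25.19 / 98.95 = 0.254573 mol
n_B = mass_B / M_B = 41.38 / 38.26 = 1.081547 mol
Limiting reagent: A (smaller), n_limiting = 0.254573 mol
mass_C = n_limiting * M_C = 0.254573 * 137.21
mass_C = 34.92996133 g, rounded to 4 dp:

34.9300 g


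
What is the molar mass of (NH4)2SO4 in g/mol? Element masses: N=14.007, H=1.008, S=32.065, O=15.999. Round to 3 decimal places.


M = sum(count * atomic_mass) over atoms.
M = 2*14.007 + 8*1.008 + 1*32.065 + 4*15.999
M = 28.014 + 8.064 + 32.065 + 63.996
M = 132.139 g/mol, rounded to 3 dp:

132.139 g/mol


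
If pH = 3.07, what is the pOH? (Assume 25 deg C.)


At 25 deg C, pH + pOH = 14.
pOH = 14 - pH = 14 - 3.07
pOH = 10.93:

10.93


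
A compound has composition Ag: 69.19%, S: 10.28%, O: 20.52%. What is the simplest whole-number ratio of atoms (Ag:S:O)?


Assume 100 g of compound, divide each mass% by atomic mass to get moles, then normalize by the smallest to get a raw atom ratio.
Moles per 100 g: Ag: 69.19/107.868 = 0.6414, S: 10.28/32.065 = 0.3206, O: 20.52/15.999 = 1.2826
Raw ratio (divide by min = 0.3206): Ag: 2.001, S: 1.0, O: 4.001
Multiply by 1 to clear fractions: Ag: 2.001 ~= 2, S: 1.0 ~= 1, O: 4.001 ~= 4
Reduce by GCD to get the simplest whole-number ratio:

2:1:4


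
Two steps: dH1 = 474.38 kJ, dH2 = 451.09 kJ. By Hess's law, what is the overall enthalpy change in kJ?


Hess's law: enthalpy is a state function, so add the step enthalpies.
dH_total = dH1 + dH2 = 474.38 + (451.09)
dH_total = 925.47 kJ:

925.47 kJ


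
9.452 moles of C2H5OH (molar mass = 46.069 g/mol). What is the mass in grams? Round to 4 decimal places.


mass = n * M
mass = 9.452 * 46.069
mass = 435.444188 g, rounded to 4 dp:

435.4442 g


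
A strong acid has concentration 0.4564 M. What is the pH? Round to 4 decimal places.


A strong acid dissociates completely, so [H+] equals the given concentration.
pH = -log10([H+]) = -log10(0.4564)
pH = 0.34065436, rounded to 4 dp:

0.3407


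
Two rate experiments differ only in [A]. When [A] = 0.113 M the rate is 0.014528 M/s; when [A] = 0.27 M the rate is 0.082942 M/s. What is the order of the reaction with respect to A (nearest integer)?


Rate is proportional to [A]^n, so rate2/rate1 = ([A]2/[A]1)^n. Take logs to solve for n.
rate2/rate1 = 0.082942 / 0.014528 = 5.7091
[A]2/[A]1 = 0.27 / 0.113 = 2.3894
n = ln(5.7091) / ln(2.3894) = 2.0
Nearest integer order:

2


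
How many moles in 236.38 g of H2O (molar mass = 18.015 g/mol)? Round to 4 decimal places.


n = mass / M
n = 236.38 / 18.015
n = 13.12128782 mol, rounded to 4 dp:

13.1213 mol


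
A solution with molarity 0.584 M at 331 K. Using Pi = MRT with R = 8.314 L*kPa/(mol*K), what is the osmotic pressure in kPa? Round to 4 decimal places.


Osmotic pressure (van't Hoff): Pi = M*R*T.
RT = 8.314 * 331 = 2751.934
Pi = 0.584 * 2751.934
Pi = 1607.129456 kPa, rounded to 4 dp:

1607.1295 kPa


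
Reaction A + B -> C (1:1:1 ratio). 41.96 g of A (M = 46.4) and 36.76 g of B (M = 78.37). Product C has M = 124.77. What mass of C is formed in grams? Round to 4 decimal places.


Find moles of each reactant; the smaller value is the limiting reagent in a 1:1:1 reaction, so moles_C equals moles of the limiter.
n_A = mass_A / M_A = 41.96 / 46.4 = 0.90431 mol
n_B = mass_B / M_B = 36.76 / 78.37 = 0.469057 mol
Limiting reagent: B (smaller), n_limiting = 0.469057 mol
mass_C = n_limiting * M_C = 0.469057 * 124.77
mass_C = 58.52424189 g, rounded to 4 dp:

58.5242 g


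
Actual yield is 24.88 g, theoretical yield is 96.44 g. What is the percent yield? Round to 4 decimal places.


% yield = 100 * actual / theoretical
% yield = 100 * 24.88 / 96.44
% yield = 25.79842389 %, rounded to 4 dp:

25.7984 %


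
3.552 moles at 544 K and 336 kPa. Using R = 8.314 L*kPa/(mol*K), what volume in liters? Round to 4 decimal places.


PV = nRT, solve for V = nRT / P.
nRT = 3.552 * 8.314 * 544 = 16065.0424
V = 16065.0424 / 336
V = 47.81262619 L, rounded to 4 dp:

47.8126 L


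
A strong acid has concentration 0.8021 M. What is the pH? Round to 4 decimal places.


A strong acid dissociates completely, so [H+] equals the given concentration.
pH = -log10([H+]) = -log10(0.8021)
pH = 0.09577148, rounded to 4 dp:

0.0958


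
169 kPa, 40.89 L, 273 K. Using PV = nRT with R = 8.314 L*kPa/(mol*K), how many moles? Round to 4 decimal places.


PV = nRT, solve for n = PV / (RT).
PV = 169 * 40.89 = 6910.41
RT = 8.314 * 273 = 2269.722
n = 6910.41 / 2269.722
n = 3.04460634 mol, rounded to 4 dp:

3.0446 mol


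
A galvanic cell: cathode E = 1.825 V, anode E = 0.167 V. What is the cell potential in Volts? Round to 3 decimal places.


Standard cell potential: E_cell = E_cathode - E_anode.
E_cell = 1.825 - (0.167)
E_cell = 1.658 V, rounded to 3 dp:

1.658 V


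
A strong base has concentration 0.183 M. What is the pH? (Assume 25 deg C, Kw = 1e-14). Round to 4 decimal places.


A strong base dissociates completely, so [OH-] equals the given concentration.
pOH = -log10([OH-]) = -log10(0.183) = 0.737549
pH = 14 - pOH = 14 - 0.737549
pH = 13.262451, rounded to 4 dp:

13.2625


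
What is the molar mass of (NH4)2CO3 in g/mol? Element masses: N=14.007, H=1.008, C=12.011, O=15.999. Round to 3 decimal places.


M = sum(count * atomic_mass) over atoms.
M = 2*14.007 + 8*1.008 + 1*12.011 + 3*15.999
M = 28.014 + 8.064 + 12.011 + 47.997
M = 96.086 g/mol, rounded to 3 dp:

96.086 g/mol


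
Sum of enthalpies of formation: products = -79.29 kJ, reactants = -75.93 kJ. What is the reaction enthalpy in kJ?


dH_rxn = sum(dH_f products) - sum(dH_f reactants)
dH_rxn = -79.29 - (-75.93)
dH_rxn = -3.36 kJ:

-3.36 kJ


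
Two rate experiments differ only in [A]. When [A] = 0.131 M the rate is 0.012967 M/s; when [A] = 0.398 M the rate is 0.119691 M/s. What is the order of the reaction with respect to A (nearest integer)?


Rate is proportional to [A]^n, so rate2/rate1 = ([A]2/[A]1)^n. Take logs to solve for n.
rate2/rate1 = 0.119691 / 0.012967 = 9.2304
[A]2/[A]1 = 0.398 / 0.131 = 3.0382
n = ln(9.2304) / ln(3.0382) = 2.0
Nearest integer order:

2


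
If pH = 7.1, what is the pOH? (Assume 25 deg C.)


At 25 deg C, pH + pOH = 14.
pOH = 14 - pH = 14 - 7.1
pOH = 6.9:

6.90


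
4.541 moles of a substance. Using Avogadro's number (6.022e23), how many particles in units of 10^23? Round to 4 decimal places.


N = n * NA, then divide by 1e23 for the requested units.
N / 1e23 = n * 6.022
N / 1e23 = 4.541 * 6.022
N / 1e23 = 27.345902, rounded to 4 dp:

27.3459


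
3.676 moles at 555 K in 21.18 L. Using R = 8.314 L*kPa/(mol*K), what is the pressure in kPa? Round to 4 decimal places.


PV = nRT, solve for P = nRT / V.
nRT = 3.676 * 8.314 * 555 = 16962.0565
P = 16962.0565 / 21.18
P = 800.85252597 kPa, rounded to 4 dp:

800.8525 kPa


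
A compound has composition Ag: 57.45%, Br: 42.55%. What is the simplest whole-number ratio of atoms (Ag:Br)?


Assume 100 g of compound, divide each mass% by atomic mass to get moles, then normalize by the smallest to get a raw atom ratio.
Moles per 100 g: Ag: 57.45/107.868 = 0.5326, Br: 42.55/79.904 = 0.5325
Raw ratio (divide by min = 0.5325): Ag: 1.0, Br: 1.0
Multiply by 1 to clear fractions: Ag: 1.0 ~= 1, Br: 1.0 ~= 1
Reduce by GCD to get the simplest whole-number ratio:

1:1


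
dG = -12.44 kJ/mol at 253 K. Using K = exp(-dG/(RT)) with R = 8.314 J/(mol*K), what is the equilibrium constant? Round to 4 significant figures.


dG is in kJ/mol; multiply by 1000 to match R in J/(mol*K).
RT = 8.314 * 253 = 2103.442 J/mol
exponent = -dG*1000 / (RT) = -(-12.44*1000) / 2103.442 = 5.91411601
K = exp(5.91411601)
K = 370.22688, rounded to 4 significant figures:

370.2


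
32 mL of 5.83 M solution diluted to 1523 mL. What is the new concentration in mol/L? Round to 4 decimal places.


Dilution: M1*V1 = M2*V2, solve for M2.
M2 = M1*V1 / V2
M2 = 5.83 * 32 / 1523
M2 = 186.56 / 1523
M2 = 0.12249508 mol/L, rounded to 4 dp:

0.1225 mol/L


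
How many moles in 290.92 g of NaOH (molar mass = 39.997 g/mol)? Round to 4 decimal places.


n = mass / M
n = 290.92 / 39.997
n = 7.27354552 mol, rounded to 4 dp:

7.2735 mol


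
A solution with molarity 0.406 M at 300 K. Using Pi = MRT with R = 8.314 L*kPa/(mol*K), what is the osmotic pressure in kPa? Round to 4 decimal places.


Osmotic pressure (van't Hoff): Pi = M*R*T.
RT = 8.314 * 300 = 2494.2
Pi = 0.406 * 2494.2
Pi = 1012.6452 kPa, rounded to 4 dp:

1012.6452 kPa


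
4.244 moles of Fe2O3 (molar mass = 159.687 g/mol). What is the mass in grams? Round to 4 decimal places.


mass = n * M
mass = 4.244 * 159.687
mass = 677.711628 g, rounded to 4 dp:

677.7116 g


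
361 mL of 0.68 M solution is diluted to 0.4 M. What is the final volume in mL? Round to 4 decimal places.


Dilution: M1*V1 = M2*V2, solve for V2.
V2 = M1*V1 / M2
V2 = 0.68 * 361 / 0.4
V2 = 245.48 / 0.4
V2 = 613.7 mL, rounded to 4 dp:

613.7000 mL


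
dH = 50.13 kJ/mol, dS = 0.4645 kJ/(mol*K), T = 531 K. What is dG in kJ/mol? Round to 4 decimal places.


Gibbs: dG = dH - T*dS (consistent units, dS already in kJ/(mol*K)).
T*dS = 531 * 0.4645 = 246.6495
dG = 50.13 - (246.6495)
dG = -196.5195 kJ/mol, rounded to 4 dp:

-196.5195 kJ/mol


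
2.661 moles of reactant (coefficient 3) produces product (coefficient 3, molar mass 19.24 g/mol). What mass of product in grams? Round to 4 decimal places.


Use the coefficient ratio to convert reactant moles to product moles, then multiply by the product's molar mass.
moles_P = moles_R * (coeff_P / coeff_R) = 2.661 * (3/3) = 2.661
mass_P = moles_P * M_P = 2.661 * 19.24
mass_P = 51.19764 g, rounded to 4 dp:

51.1976 g


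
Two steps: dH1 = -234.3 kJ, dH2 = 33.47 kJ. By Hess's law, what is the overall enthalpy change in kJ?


Hess's law: enthalpy is a state function, so add the step enthalpies.
dH_total = dH1 + dH2 = -234.3 + (33.47)
dH_total = -200.83 kJ:

-200.83 kJ


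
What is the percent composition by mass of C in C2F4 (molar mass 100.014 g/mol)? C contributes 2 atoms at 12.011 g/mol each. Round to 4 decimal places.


pct = 100 * (n_elem * M_elem) / M_total
mass_contribution = 2 * 12.011 = 24.022 g/mol
pct = 100 * 24.022 / 100.014
pct = 24.01863739 %, rounded to 4 dp:

24.0186 %


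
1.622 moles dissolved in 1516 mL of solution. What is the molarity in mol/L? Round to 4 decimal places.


Convert volume to liters: V_L = V_mL / 1000.
V_L = 1516 / 1000 = 1.516 L
M = n / V_L = 1.622 / 1.516
M = 1.06992084 mol/L, rounded to 4 dp:

1.0699 mol/L


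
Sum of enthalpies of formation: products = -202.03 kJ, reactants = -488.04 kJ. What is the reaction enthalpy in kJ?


dH_rxn = sum(dH_f products) - sum(dH_f reactants)
dH_rxn = -202.03 - (-488.04)
dH_rxn = 286.01 kJ:

286.01 kJ


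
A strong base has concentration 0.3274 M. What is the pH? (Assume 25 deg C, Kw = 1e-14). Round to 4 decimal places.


A strong base dissociates completely, so [OH-] equals the given concentration.
pOH = -log10([OH-]) = -log10(0.3274) = 0.484921
pH = 14 - pOH = 14 - 0.484921
pH = 13.515079, rounded to 4 dp:

13.5151


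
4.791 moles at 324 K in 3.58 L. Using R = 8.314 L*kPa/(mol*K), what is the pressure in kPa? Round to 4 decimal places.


PV = nRT, solve for P = nRT / V.
nRT = 4.791 * 8.314 * 324 = 12905.6892
P = 12905.6892 / 3.58
P = 3604.94111732 kPa, rounded to 4 dp:

3604.9411 kPa


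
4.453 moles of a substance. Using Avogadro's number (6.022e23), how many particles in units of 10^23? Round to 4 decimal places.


N = n * NA, then divide by 1e23 for the requested units.
N / 1e23 = n * 6.022
N / 1e23 = 4.453 * 6.022
N / 1e23 = 26.815966, rounded to 4 dp:

26.8160


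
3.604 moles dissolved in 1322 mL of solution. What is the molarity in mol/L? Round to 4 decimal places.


Convert volume to liters: V_L = V_mL / 1000.
V_L = 1322 / 1000 = 1.322 L
M = n / V_L = 3.604 / 1.322
M = 2.72617247 mol/L, rounded to 4 dp:

2.7262 mol/L


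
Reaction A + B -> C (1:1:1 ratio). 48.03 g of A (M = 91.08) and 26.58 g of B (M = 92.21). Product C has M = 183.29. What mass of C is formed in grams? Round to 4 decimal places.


Find moles of each reactant; the smaller value is the limiting reagent in a 1:1:1 reaction, so moles_C equals moles of the limiter.
n_A = mass_A / M_A = 48.03 / 91.08 = 0.527339 mol
n_B = mass_B / M_B = 26.58 / 92.21 = 0.288255 mol
Limiting reagent: B (smaller), n_limiting = 0.288255 mol
mass_C = n_limiting * M_C = 0.288255 * 183.29
mass_C = 52.83425895 g, rounded to 4 dp:

52.8343 g


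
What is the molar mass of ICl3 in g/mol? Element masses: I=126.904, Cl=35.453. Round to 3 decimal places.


M = sum(count * atomic_mass) over atoms.
M = 1*126.904 + 3*35.453
M = 126.904 + 106.359
M = 233.263 g/mol, rounded to 3 dp:

233.263 g/mol


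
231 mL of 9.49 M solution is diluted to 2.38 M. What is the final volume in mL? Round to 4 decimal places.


Dilution: M1*V1 = M2*V2, solve for V2.
V2 = M1*V1 / M2
V2 = 9.49 * 231 / 2.38
V2 = 2192.19 / 2.38
V2 = 921.08823529 mL, rounded to 4 dp:

921.0882 mL


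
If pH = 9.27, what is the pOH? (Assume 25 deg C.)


At 25 deg C, pH + pOH = 14.
pOH = 14 - pH = 14 - 9.27
pOH = 4.73:

4.73


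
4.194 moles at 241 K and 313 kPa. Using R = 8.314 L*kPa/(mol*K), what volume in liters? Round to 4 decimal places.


PV = nRT, solve for V = nRT / P.
nRT = 4.194 * 8.314 * 241 = 8403.4088
V = 8403.4088 / 313
V = 26.84795144 L, rounded to 4 dp:

26.8480 L


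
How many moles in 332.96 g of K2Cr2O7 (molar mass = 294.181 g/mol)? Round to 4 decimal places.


n = mass / M
n = 332.96 / 294.181
n = 1.13182021 mol, rounded to 4 dp:

1.1318 mol


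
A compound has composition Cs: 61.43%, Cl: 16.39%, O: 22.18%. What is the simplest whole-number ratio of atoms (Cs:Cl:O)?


Assume 100 g of compound, divide each mass% by atomic mass to get moles, then normalize by the smallest to get a raw atom ratio.
Moles per 100 g: Cs: 61.43/132.905 = 0.4622, Cl: 16.39/35.453 = 0.4623, O: 22.18/15.999 = 1.3863
Raw ratio (divide by min = 0.4622): Cs: 1.0, Cl: 1.0, O: 2.999
Multiply by 1 to clear fractions: Cs: 1.0 ~= 1, Cl: 1.0 ~= 1, O: 2.999 ~= 3
Reduce by GCD to get the simplest whole-number ratio:

1:1:3


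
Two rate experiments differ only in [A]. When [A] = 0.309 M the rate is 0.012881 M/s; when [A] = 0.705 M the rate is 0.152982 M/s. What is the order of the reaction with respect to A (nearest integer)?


Rate is proportional to [A]^n, so rate2/rate1 = ([A]2/[A]1)^n. Take logs to solve for n.
rate2/rate1 = 0.152982 / 0.012881 = 11.8766
[A]2/[A]1 = 0.705 / 0.309 = 2.2816
n = ln(11.8766) / ln(2.2816) = 3.0
Nearest integer order:

3


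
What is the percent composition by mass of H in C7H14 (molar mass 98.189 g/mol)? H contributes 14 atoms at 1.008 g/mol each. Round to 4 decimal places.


pct = 100 * (n_elem * M_elem) / M_total
mass_contribution = 14 * 1.008 = 14.112 g/mol
pct = 100 * 14.112 / 98.189
pct = 14.37228203 %, rounded to 4 dp:

14.3723 %


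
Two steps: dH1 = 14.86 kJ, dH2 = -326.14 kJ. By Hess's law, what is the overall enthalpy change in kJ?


Hess's law: enthalpy is a state function, so add the step enthalpies.
dH_total = dH1 + dH2 = 14.86 + (-326.14)
dH_total = -311.28 kJ:

-311.28 kJ


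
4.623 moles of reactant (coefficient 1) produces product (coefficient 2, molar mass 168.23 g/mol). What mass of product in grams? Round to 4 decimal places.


Use the coefficient ratio to convert reactant moles to product moles, then multiply by the product's molar mass.
moles_P = moles_R * (coeff_P / coeff_R) = 4.623 * (2/1) = 9.246
mass_P = moles_P * M_P = 9.246 * 168.23
mass_P = 1555.45458 g, rounded to 4 dp:

1555.4546 g


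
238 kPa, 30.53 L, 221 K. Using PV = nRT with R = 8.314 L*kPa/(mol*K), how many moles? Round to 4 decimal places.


PV = nRT, solve for n = PV / (RT).
PV = 238 * 30.53 = 7266.14
RT = 8.314 * 221 = 1837.394
n = 7266.14 / 1837.394
n = 3.95459003 mol, rounded to 4 dp:

3.9546 mol


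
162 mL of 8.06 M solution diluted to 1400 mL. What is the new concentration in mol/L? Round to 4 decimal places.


Dilution: M1*V1 = M2*V2, solve for M2.
M2 = M1*V1 / V2
M2 = 8.06 * 162 / 1400
M2 = 1305.72 / 1400
M2 = 0.93265714 mol/L, rounded to 4 dp:

0.9327 mol/L


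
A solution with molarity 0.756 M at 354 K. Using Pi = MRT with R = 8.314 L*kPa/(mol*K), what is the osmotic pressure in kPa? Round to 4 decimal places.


Osmotic pressure (van't Hoff): Pi = M*R*T.
RT = 8.314 * 354 = 2943.156
Pi = 0.756 * 2943.156
Pi = 2225.025936 kPa, rounded to 4 dp:

2225.0259 kPa


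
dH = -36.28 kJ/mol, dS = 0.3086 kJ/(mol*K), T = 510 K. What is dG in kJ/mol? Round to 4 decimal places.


Gibbs: dG = dH - T*dS (consistent units, dS already in kJ/(mol*K)).
T*dS = 510 * 0.3086 = 157.386
dG = -36.28 - (157.386)
dG = -193.666 kJ/mol, rounded to 4 dp:

-193.6660 kJ/mol


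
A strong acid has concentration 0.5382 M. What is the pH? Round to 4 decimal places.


A strong acid dissociates completely, so [H+] equals the given concentration.
pH = -log10([H+]) = -log10(0.5382)
pH = 0.26905631, rounded to 4 dp:

0.2691


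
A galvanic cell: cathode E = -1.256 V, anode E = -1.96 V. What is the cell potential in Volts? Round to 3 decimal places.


Standard cell potential: E_cell = E_cathode - E_anode.
E_cell = -1.256 - (-1.96)
E_cell = 0.704 V, rounded to 3 dp:

0.704 V


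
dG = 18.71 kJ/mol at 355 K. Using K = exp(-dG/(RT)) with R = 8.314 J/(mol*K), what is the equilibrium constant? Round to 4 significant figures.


dG is in kJ/mol; multiply by 1000 to match R in J/(mol*K).
RT = 8.314 * 355 = 2951.47 J/mol
exponent = -dG*1000 / (RT) = -(18.71*1000) / 2951.47 = -6.33921402
K = exp(-6.33921402)
K = 0.0017656895, rounded to 4 significant figures:

0.001766


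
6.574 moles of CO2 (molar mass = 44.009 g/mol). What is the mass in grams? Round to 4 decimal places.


mass = n * M
mass = 6.574 * 44.009
mass = 289.315166 g, rounded to 4 dp:

289.3152 g


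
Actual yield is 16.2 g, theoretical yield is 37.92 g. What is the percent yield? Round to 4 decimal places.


% yield = 100 * actual / theoretical
% yield = 100 * 16.2 / 37.92
% yield = 42.72151899 %, rounded to 4 dp:

42.7215 %


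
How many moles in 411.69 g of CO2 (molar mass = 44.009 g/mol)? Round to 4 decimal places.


n = mass / M
n = 411.69 / 44.009
n = 9.35467745 mol, rounded to 4 dp:

9.3547 mol


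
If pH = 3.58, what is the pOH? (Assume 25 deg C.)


At 25 deg C, pH + pOH = 14.
pOH = 14 - pH = 14 - 3.58
pOH = 10.42:

10.42


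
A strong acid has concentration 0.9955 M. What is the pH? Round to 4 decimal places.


A strong acid dissociates completely, so [H+] equals the given concentration.
pH = -log10([H+]) = -log10(0.9955)
pH = 0.00195874, rounded to 4 dp:

0.0020


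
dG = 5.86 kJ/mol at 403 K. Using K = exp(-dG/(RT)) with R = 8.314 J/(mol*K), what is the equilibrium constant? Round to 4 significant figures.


dG is in kJ/mol; multiply by 1000 to match R in J/(mol*K).
RT = 8.314 * 403 = 3350.542 J/mol
exponent = -dG*1000 / (RT) = -(5.86*1000) / 3350.542 = -1.74897076
K = exp(-1.74897076)
K = 0.17395289, rounded to 4 significant figures:

0.1740


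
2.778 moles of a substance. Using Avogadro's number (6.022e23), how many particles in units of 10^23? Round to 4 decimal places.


N = n * NA, then divide by 1e23 for the requested units.
N / 1e23 = n * 6.022
N / 1e23 = 2.778 * 6.022
N / 1e23 = 16.729116, rounded to 4 dp:

16.7291


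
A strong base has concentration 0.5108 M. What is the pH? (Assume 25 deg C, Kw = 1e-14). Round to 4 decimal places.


A strong base dissociates completely, so [OH-] equals the given concentration.
pOH = -log10([OH-]) = -log10(0.5108) = 0.291749
pH = 14 - pOH = 14 - 0.291749
pH = 13.708251, rounded to 4 dp:

13.7083


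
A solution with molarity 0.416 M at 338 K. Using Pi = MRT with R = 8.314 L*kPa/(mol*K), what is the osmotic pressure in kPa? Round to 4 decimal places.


Osmotic pressure (van't Hoff): Pi = M*R*T.
RT = 8.314 * 338 = 2810.132
Pi = 0.416 * 2810.132
Pi = 1169.014912 kPa, rounded to 4 dp:

1169.0149 kPa


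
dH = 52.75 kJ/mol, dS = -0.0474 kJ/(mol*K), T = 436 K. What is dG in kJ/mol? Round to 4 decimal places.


Gibbs: dG = dH - T*dS (consistent units, dS already in kJ/(mol*K)).
T*dS = 436 * -0.0474 = -20.6664
dG = 52.75 - (-20.6664)
dG = 73.4164 kJ/mol, rounded to 4 dp:

73.4164 kJ/mol


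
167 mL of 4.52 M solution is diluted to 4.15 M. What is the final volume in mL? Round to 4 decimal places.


Dilution: M1*V1 = M2*V2, solve for V2.
V2 = M1*V1 / M2
V2 = 4.52 * 167 / 4.15
V2 = 754.84 / 4.15
V2 = 181.88915663 mL, rounded to 4 dp:

181.8892 mL


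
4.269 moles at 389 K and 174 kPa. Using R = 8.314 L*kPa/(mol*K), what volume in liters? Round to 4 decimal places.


PV = nRT, solve for V = nRT / P.
nRT = 4.269 * 8.314 * 389 = 13806.5693
V = 13806.5693 / 174
V = 79.34809943 L, rounded to 4 dp:

79.3481 L


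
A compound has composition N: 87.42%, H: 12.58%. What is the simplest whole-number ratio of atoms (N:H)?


Assume 100 g of compound, divide each mass% by atomic mass to get moles, then normalize by the smallest to get a raw atom ratio.
Moles per 100 g: N: 87.42/14.007 = 6.2412, H: 12.58/1.008 = 12.4802
Raw ratio (divide by min = 6.2412): N: 1.0, H: 2.0
Multiply by 1 to clear fractions: N: 1.0 ~= 1, H: 2.0 ~= 2
Reduce by GCD to get the simplest whole-number ratio:

1:2


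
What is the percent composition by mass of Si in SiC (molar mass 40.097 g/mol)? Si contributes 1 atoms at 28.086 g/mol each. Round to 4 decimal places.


pct = 100 * (n_elem * M_elem) / M_total
mass_contribution = 1 * 28.086 = 28.086 g/mol
pct = 100 * 28.086 / 40.097
pct = 70.04514053 %, rounded to 4 dp:

70.0451 %


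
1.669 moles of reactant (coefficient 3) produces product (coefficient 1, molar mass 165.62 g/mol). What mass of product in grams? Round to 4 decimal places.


Use the coefficient ratio to convert reactant moles to product moles, then multiply by the product's molar mass.
moles_P = moles_R * (coeff_P / coeff_R) = 1.669 * (1/3) = 0.556333
mass_P = moles_P * M_P = 0.556333 * 165.62
mass_P = 92.13987146 g, rounded to 4 dp:

92.1399 g


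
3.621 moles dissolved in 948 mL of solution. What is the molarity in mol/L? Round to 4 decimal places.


Convert volume to liters: V_L = V_mL / 1000.
V_L = 948 / 1000 = 0.948 L
M = n / V_L = 3.621 / 0.948
M = 3.81962025 mol/L, rounded to 4 dp:

3.8196 mol/L


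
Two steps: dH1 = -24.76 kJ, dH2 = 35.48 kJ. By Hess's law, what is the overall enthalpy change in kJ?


Hess's law: enthalpy is a state function, so add the step enthalpies.
dH_total = dH1 + dH2 = -24.76 + (35.48)
dH_total = 10.72 kJ:

10.72 kJ


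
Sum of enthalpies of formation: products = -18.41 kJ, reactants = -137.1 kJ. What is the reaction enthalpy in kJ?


dH_rxn = sum(dH_f products) - sum(dH_f reactants)
dH_rxn = -18.41 - (-137.1)
dH_rxn = 118.69 kJ:

118.69 kJ


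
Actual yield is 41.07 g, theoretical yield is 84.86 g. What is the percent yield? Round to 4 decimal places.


% yield = 100 * actual / theoretical
% yield = 100 * 41.07 / 84.86
% yield = 48.39736036 %, rounded to 4 dp:

48.3974 %


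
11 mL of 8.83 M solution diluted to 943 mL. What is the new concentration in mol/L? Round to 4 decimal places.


Dilution: M1*V1 = M2*V2, solve for M2.
M2 = M1*V1 / V2
M2 = 8.83 * 11 / 943
M2 = 97.13 / 943
M2 = 0.10300106 mol/L, rounded to 4 dp:

0.1030 mol/L


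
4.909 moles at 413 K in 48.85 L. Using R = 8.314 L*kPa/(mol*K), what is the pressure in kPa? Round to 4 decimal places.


PV = nRT, solve for P = nRT / V.
nRT = 4.909 * 8.314 * 413 = 16855.9449
P = 16855.9449 / 48.85
P = 345.05516684 kPa, rounded to 4 dp:

345.0552 kPa


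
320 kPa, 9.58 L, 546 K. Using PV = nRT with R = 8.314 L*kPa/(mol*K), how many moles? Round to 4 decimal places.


PV = nRT, solve for n = PV / (RT).
PV = 320 * 9.58 = 3065.6
RT = 8.314 * 546 = 4539.444
n = 3065.6 / 4539.444
n = 0.675325 mol, rounded to 4 dp:

0.6753 mol


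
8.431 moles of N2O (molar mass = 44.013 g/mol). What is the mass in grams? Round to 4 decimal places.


mass = n * M
mass = 8.431 * 44.013
mass = 371.073603 g, rounded to 4 dp:

371.0736 g


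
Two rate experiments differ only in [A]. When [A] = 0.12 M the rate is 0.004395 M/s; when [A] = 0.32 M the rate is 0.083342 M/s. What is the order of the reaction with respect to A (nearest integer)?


Rate is proportional to [A]^n, so rate2/rate1 = ([A]2/[A]1)^n. Take logs to solve for n.
rate2/rate1 = 0.083342 / 0.004395 = 18.9629
[A]2/[A]1 = 0.32 / 0.12 = 2.6667
n = ln(18.9629) / ln(2.6667) = 3.0
Nearest integer order:

3


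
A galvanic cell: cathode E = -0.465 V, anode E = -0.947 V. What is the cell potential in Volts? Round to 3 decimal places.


Standard cell potential: E_cell = E_cathode - E_anode.
E_cell = -0.465 - (-0.947)
E_cell = 0.482 V, rounded to 3 dp:

0.482 V


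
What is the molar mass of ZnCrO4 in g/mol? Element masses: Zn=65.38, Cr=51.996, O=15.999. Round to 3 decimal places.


M = sum(count * atomic_mass) over atoms.
M = 1*65.38 + 1*51.996 + 4*15.999
M = 65.38 + 51.996 + 63.996
M = 181.372 g/mol, rounded to 3 dp:

181.372 g/mol


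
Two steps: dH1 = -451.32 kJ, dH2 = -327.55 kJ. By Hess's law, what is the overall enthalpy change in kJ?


Hess's law: enthalpy is a state function, so add the step enthalpies.
dH_total = dH1 + dH2 = -451.32 + (-327.55)
dH_total = -778.87 kJ:

-778.87 kJ


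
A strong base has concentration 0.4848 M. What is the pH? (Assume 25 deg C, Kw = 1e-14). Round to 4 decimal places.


A strong base dissociates completely, so [OH-] equals the given concentration.
pOH = -log10([OH-]) = -log10(0.4848) = 0.314437
pH = 14 - pOH = 14 - 0.314437
pH = 13.685563, rounded to 4 dp:

13.6856


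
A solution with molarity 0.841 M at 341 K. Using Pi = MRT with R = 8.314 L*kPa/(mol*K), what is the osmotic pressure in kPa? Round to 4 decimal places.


Osmotic pressure (van't Hoff): Pi = M*R*T.
RT = 8.314 * 341 = 2835.074
Pi = 0.841 * 2835.074
Pi = 2384.297234 kPa, rounded to 4 dp:

2384.2972 kPa


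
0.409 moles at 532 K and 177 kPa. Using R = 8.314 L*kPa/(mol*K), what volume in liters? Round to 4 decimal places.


PV = nRT, solve for V = nRT / P.
nRT = 0.409 * 8.314 * 532 = 1809.0266
V = 1809.0266 / 177
V = 10.22048927 L, rounded to 4 dp:

10.2205 L


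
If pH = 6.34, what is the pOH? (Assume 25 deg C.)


At 25 deg C, pH + pOH = 14.
pOH = 14 - pH = 14 - 6.34
pOH = 7.66:

7.66


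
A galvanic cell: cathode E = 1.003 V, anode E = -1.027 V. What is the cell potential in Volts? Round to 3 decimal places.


Standard cell potential: E_cell = E_cathode - E_anode.
E_cell = 1.003 - (-1.027)
E_cell = 2.03 V, rounded to 3 dp:

2.030 V


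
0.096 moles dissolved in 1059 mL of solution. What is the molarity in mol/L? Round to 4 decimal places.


Convert volume to liters: V_L = V_mL / 1000.
V_L = 1059 / 1000 = 1.059 L
M = n / V_L = 0.096 / 1.059
M = 0.09065156 mol/L, rounded to 4 dp:

0.0907 mol/L


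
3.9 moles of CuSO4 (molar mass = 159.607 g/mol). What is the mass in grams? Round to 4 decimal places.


mass = n * M
mass = 3.9 * 159.607
mass = 622.4673 g, rounded to 4 dp:

622.4673 g


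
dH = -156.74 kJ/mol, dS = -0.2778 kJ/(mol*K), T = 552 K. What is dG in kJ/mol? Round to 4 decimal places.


Gibbs: dG = dH - T*dS (consistent units, dS already in kJ/(mol*K)).
T*dS = 552 * -0.2778 = -153.3456
dG = -156.74 - (-153.3456)
dG = -3.3944 kJ/mol, rounded to 4 dp:

-3.3944 kJ/mol


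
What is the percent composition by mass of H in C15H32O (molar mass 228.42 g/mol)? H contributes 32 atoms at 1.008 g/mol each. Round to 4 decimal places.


pct = 100 * (n_elem * M_elem) / M_total
mass_contribution = 32 * 1.008 = 32.256 g/mol
pct = 100 * 32.256 / 228.42
pct = 14.1213554 %, rounded to 4 dp:

14.1214 %


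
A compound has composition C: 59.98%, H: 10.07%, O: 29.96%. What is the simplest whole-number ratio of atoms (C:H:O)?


Assume 100 g of compound, divide each mass% by atomic mass to get moles, then normalize by the smallest to get a raw atom ratio.
Moles per 100 g: C: 59.98/12.011 = 4.9938, H: 10.07/1.008 = 9.9901, O: 29.96/15.999 = 1.8726
Raw ratio (divide by min = 1.8726): C: 2.667, H: 5.335, O: 1.0
Multiply by 3 to clear fractions: C: 8.0 ~= 8, H: 16.004 ~= 16, O: 3.0 ~= 3
Reduce by GCD to get the simplest whole-number ratio:

8:16:3


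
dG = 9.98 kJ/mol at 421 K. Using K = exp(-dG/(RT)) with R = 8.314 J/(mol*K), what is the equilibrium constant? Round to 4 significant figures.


dG is in kJ/mol; multiply by 1000 to match R in J/(mol*K).
RT = 8.314 * 421 = 3500.194 J/mol
exponent = -dG*1000 / (RT) = -(9.98*1000) / 3500.194 = -2.85127053
K = exp(-2.85127053)
K = 0.057770875, rounded to 4 significant figures:

0.05777


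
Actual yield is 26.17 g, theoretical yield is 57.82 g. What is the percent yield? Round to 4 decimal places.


% yield = 100 * actual / theoretical
% yield = 100 * 26.17 / 57.82
% yield = 45.26115531 %, rounded to 4 dp:

45.2612 %


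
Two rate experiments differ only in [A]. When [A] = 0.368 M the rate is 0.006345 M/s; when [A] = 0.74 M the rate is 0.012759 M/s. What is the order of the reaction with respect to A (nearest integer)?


Rate is proportional to [A]^n, so rate2/rate1 = ([A]2/[A]1)^n. Take logs to solve for n.
rate2/rate1 = 0.012759 / 0.006345 = 2.0109
[A]2/[A]1 = 0.74 / 0.368 = 2.0109
n = ln(2.0109) / ln(2.0109) = 1.0
Nearest integer order:

1


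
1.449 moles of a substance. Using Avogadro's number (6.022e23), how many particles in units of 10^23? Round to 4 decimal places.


N = n * NA, then divide by 1e23 for the requested units.
N / 1e23 = n * 6.022
N / 1e23 = 1.449 * 6.022
N / 1e23 = 8.725878, rounded to 4 dp:

8.7259


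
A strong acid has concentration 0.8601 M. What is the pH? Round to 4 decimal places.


A strong acid dissociates completely, so [H+] equals the given concentration.
pH = -log10([H+]) = -log10(0.8601)
pH = 0.06545105, rounded to 4 dp:

0.0655


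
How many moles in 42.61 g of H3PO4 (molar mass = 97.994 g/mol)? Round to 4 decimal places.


n = mass / M
n = 42.61 / 97.994
n = 0.43482254 mol, rounded to 4 dp:

0.4348 mol


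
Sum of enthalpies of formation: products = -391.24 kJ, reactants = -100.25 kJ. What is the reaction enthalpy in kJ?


dH_rxn = sum(dH_f products) - sum(dH_f reactants)
dH_rxn = -391.24 - (-100.25)
dH_rxn = -290.99 kJ:

-290.99 kJ


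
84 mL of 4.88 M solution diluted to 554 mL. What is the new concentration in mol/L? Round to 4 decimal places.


Dilution: M1*V1 = M2*V2, solve for M2.
M2 = M1*V1 / V2
M2 = 4.88 * 84 / 554
M2 = 409.92 / 554
M2 = 0.7399278 mol/L, rounded to 4 dp:

0.7399 mol/L


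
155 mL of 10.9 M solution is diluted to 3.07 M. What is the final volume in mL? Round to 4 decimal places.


Dilution: M1*V1 = M2*V2, solve for V2.
V2 = M1*V1 / M2
V2 = 10.9 * 155 / 3.07
V2 = 1689.5 / 3.07
V2 = 550.3257329 mL, rounded to 4 dp:

550.3257 mL


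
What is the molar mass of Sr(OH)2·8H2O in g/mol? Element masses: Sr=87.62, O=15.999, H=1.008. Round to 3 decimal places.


M = sum(count * atomic_mass) over atoms.
M = 1*87.62 + 10*15.999 + 18*1.008
M = 87.62 + 159.99 + 18.144
M = 265.754 g/mol, rounded to 3 dp:

265.754 g/mol


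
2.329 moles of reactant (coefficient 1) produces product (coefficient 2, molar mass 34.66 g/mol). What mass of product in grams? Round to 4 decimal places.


Use the coefficient ratio to convert reactant moles to product moles, then multiply by the product's molar mass.
moles_P = moles_R * (coeff_P / coeff_R) = 2.329 * (2/1) = 4.658
mass_P = moles_P * M_P = 4.658 * 34.66
mass_P = 161.44628 g, rounded to 4 dp:

161.4463 g


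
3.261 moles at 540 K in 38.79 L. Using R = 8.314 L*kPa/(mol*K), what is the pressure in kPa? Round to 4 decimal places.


PV = nRT, solve for P = nRT / V.
nRT = 3.261 * 8.314 * 540 = 14640.4552
P = 14640.4552 / 38.79
P = 377.428595 kPa, rounded to 4 dp:

377.4286 kPa


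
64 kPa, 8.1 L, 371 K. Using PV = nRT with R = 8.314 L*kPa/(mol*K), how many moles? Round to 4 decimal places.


PV = nRT, solve for n = PV / (RT).
PV = 64 * 8.1 = 518.4
RT = 8.314 * 371 = 3084.494
n = 518.4 / 3084.494
n = 0.16806646 mol, rounded to 4 dp:

0.1681 mol


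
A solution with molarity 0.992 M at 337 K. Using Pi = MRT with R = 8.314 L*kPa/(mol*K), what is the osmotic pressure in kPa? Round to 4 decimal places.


Osmotic pressure (van't Hoff): Pi = M*R*T.
RT = 8.314 * 337 = 2801.818
Pi = 0.992 * 2801.818
Pi = 2779.403456 kPa, rounded to 4 dp:

2779.4035 kPa


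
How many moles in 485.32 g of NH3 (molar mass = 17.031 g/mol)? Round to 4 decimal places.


n = mass / M
n = 485.32 / 17.031
n = 28.4962715 mol, rounded to 4 dp:

28.4963 mol


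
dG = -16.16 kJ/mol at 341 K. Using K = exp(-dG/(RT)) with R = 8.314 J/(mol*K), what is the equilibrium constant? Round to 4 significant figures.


dG is in kJ/mol; multiply by 1000 to match R in J/(mol*K).
RT = 8.314 * 341 = 2835.074 J/mol
exponent = -dG*1000 / (RT) = -(-16.16*1000) / 2835.074 = 5.70002758
K = exp(5.70002758)
K = 298.87564, rounded to 4 significant figures:

298.9


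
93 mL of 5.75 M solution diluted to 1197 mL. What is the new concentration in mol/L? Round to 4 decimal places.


Dilution: M1*V1 = M2*V2, solve for M2.
M2 = M1*V1 / V2
M2 = 5.75 * 93 / 1197
M2 = 534.75 / 1197
M2 = 0.44674185 mol/L, rounded to 4 dp:

0.4467 mol/L


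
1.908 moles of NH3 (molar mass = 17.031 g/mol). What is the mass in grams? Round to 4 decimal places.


mass = n * M
mass = 1.908 * 17.031
mass = 32.495148 g, rounded to 4 dp:

32.4951 g


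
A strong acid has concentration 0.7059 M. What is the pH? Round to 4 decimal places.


A strong acid dissociates completely, so [H+] equals the given concentration.
pH = -log10([H+]) = -log10(0.7059)
pH = 0.15125682, rounded to 4 dp:

0.1513


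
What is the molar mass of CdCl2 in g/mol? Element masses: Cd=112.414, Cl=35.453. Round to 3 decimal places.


M = sum(count * atomic_mass) over atoms.
M = 1*112.414 + 2*35.453
M = 112.414 + 70.906
M = 183.32 g/mol, rounded to 3 dp:

183.320 g/mol


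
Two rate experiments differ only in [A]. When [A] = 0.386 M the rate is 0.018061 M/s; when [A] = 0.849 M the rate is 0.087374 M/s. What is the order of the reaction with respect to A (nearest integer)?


Rate is proportional to [A]^n, so rate2/rate1 = ([A]2/[A]1)^n. Take logs to solve for n.
rate2/rate1 = 0.087374 / 0.018061 = 4.8377
[A]2/[A]1 = 0.849 / 0.386 = 2.1995
n = ln(4.8377) / ln(2.1995) = 2.0
Nearest integer order:

2


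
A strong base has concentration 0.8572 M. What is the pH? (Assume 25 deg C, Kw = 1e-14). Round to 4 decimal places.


A strong base dissociates completely, so [OH-] equals the given concentration.
pOH = -log10([OH-]) = -log10(0.8572) = 0.066918
pH = 14 - pOH = 14 - 0.066918
pH = 13.933082, rounded to 4 dp:

13.9331


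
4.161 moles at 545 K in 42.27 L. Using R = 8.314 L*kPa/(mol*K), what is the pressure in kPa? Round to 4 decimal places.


PV = nRT, solve for P = nRT / V.
nRT = 4.161 * 8.314 * 545 = 18854.0319
P = 18854.0319 / 42.27
P = 446.03813343 kPa, rounded to 4 dp:

446.0381 kPa


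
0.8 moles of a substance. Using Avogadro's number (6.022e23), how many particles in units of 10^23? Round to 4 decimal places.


N = n * NA, then divide by 1e23 for the requested units.
N / 1e23 = n * 6.022
N / 1e23 = 0.8 * 6.022
N / 1e23 = 4.8176, rounded to 4 dp:

4.8176


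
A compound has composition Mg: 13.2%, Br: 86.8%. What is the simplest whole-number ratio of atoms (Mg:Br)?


Assume 100 g of compound, divide each mass% by atomic mass to get moles, then normalize by the smallest to get a raw atom ratio.
Moles per 100 g: Mg: 13.2/24.305 = 0.5431, Br: 86.8/79.904 = 1.0863
Raw ratio (divide by min = 0.5431): Mg: 1.0, Br: 2.0
Multiply by 1 to clear fractions: Mg: 1.0 ~= 1, Br: 2.0 ~= 2
Reduce by GCD to get the simplest whole-number ratio:

1:2


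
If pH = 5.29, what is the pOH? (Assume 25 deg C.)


At 25 deg C, pH + pOH = 14.
pOH = 14 - pH = 14 - 5.29
pOH = 8.71:

8.71


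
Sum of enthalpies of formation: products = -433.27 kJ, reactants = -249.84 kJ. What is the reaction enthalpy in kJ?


dH_rxn = sum(dH_f products) - sum(dH_f reactants)
dH_rxn = -433.27 - (-249.84)
dH_rxn = -183.43 kJ:

-183.43 kJ


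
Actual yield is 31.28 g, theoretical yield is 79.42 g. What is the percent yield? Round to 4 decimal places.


% yield = 100 * actual / theoretical
% yield = 100 * 31.28 / 79.42
% yield = 39.3855452 %, rounded to 4 dp:

39.3855 %


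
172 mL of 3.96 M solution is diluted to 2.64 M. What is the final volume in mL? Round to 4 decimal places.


Dilution: M1*V1 = M2*V2, solve for V2.
V2 = M1*V1 / M2
V2 = 3.96 * 172 / 2.64
V2 = 681.12 / 2.64
V2 = 258.0 mL, rounded to 4 dp:

258.0000 mL


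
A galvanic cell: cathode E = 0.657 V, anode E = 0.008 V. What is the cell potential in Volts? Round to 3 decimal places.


Standard cell potential: E_cell = E_cathode - E_anode.
E_cell = 0.657 - (0.008)
E_cell = 0.649 V, rounded to 3 dp:

0.649 V


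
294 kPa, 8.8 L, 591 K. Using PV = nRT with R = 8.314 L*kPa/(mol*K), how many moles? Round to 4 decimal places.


PV = nRT, solve for n = PV / (RT).
PV = 294 * 8.8 = 2587.2
RT = 8.314 * 591 = 4913.574
n = 2587.2 / 4913.574
n = 0.52654137 mol, rounded to 4 dp:

0.5265 mol


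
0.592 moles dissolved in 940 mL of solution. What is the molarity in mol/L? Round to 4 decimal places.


Convert volume to liters: V_L = V_mL / 1000.
V_L = 940 / 1000 = 0.94 L
M = n / V_L = 0.592 / 0.94
M = 0.62978723 mol/L, rounded to 4 dp:

0.6298 mol/L
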